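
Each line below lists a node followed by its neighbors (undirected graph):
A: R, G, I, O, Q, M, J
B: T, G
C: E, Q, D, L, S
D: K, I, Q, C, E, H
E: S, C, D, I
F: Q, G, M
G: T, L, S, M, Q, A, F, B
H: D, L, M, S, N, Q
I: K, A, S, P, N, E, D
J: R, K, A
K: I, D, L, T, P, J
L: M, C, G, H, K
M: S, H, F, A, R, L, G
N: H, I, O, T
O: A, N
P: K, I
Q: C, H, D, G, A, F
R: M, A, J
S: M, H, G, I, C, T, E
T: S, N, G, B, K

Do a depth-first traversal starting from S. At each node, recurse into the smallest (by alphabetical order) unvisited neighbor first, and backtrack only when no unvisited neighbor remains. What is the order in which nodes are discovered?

S → C → D → E → I → A → G → B → T → K → J → R → M → F → Q → H → L → N → O → P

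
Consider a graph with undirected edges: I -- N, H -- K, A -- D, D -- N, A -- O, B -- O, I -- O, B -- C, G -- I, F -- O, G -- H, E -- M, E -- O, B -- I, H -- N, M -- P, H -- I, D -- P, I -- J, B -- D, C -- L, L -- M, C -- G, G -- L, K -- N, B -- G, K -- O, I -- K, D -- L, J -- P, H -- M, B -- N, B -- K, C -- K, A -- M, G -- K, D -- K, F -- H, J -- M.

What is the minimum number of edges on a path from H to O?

2

Level 0: H
Level 1: F, G, I, K, M, N
Level 2: A, B, C, D, E, J, L, O, P
O first appears at level 2.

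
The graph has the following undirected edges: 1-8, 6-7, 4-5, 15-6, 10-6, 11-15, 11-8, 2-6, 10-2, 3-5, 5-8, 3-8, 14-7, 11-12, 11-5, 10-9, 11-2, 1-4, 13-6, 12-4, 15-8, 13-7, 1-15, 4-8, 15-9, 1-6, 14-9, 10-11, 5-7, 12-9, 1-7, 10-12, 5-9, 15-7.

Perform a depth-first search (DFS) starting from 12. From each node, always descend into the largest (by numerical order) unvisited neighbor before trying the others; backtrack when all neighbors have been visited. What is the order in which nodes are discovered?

Visit 12
12 → 11
11 → 15
15 → 9
9 → 14
14 → 7
7 → 13
13 → 6
6 → 10
10 → 2
6 → 1
1 → 8
8 → 5
5 → 4
5 → 3

12 -> 11 -> 15 -> 9 -> 14 -> 7 -> 13 -> 6 -> 10 -> 2 -> 1 -> 8 -> 5 -> 4 -> 3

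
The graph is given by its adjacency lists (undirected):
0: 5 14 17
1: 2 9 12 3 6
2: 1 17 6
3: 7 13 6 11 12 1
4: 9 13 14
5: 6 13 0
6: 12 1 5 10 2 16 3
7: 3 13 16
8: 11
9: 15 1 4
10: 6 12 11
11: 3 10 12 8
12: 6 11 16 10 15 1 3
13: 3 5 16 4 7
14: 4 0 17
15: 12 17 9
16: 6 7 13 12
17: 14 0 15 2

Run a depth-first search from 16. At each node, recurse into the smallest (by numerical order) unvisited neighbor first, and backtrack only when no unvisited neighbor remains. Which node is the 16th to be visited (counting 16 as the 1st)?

Visit 16
16 → 6
6 → 1
1 → 2
2 → 17
17 → 0
0 → 5
5 → 13
13 → 3
3 → 7
3 → 11
11 → 8
11 → 10
10 → 12
12 → 15
15 → 9
9 → 4
4 → 14

Visit order: 16, 6, 1, 2, 17, 0, 5, 13, 3, 7, 11, 8, 10, 12, 15, 9, 4, 14

9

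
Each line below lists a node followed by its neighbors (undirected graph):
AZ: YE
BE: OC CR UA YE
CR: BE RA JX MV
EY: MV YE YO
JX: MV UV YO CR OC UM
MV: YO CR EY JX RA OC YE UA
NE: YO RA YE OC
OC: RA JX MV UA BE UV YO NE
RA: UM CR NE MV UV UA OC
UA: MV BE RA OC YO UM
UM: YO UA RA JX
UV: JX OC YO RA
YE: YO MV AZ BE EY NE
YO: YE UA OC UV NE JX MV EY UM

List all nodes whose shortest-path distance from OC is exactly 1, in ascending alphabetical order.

Level 0: OC
Level 1: BE, JX, MV, NE, RA, UA, UV, YO
Level 2: CR, EY, UM, YE
Level 3: AZ

BE, JX, MV, NE, RA, UA, UV, YO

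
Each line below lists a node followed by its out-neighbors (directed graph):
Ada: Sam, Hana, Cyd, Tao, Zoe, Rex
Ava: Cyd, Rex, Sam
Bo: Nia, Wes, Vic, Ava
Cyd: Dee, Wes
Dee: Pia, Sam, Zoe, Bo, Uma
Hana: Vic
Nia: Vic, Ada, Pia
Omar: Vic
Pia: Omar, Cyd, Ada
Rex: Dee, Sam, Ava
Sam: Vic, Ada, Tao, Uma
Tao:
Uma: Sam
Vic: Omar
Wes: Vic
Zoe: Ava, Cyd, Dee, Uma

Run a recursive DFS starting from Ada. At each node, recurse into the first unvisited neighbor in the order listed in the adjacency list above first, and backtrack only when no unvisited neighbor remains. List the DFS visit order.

Visit Ada
Ada → Sam
Sam → Vic
Vic → Omar
Sam → Tao
Sam → Uma
Ada → Hana
Ada → Cyd
Cyd → Dee
Dee → Pia
Dee → Zoe
Zoe → Ava
Ava → Rex
Dee → Bo
Bo → Nia
Bo → Wes

Ada, Sam, Vic, Omar, Tao, Uma, Hana, Cyd, Dee, Pia, Zoe, Ava, Rex, Bo, Nia, Wes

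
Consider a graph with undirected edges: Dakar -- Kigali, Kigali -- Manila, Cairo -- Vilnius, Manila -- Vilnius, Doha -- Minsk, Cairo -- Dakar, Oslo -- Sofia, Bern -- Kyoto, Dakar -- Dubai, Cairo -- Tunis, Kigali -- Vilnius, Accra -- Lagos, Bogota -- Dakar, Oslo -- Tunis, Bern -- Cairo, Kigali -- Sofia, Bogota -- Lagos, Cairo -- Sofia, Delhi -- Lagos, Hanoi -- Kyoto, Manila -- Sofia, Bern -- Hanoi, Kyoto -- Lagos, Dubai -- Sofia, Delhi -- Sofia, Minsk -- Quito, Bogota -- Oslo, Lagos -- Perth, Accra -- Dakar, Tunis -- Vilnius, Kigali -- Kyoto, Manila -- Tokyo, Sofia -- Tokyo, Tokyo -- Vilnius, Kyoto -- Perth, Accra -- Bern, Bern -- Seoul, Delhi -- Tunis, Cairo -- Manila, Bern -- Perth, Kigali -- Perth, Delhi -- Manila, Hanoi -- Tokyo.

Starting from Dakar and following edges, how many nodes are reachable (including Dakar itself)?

BFS from Dakar visits: Dakar, Accra, Bogota, Cairo, Dubai, Kigali, Bern, Lagos, Oslo, Manila, Sofia, Tunis, Vilnius, Kyoto, Perth, Hanoi, Seoul, Delhi, Tokyo
Reachable nodes: 19 of 22 total.

19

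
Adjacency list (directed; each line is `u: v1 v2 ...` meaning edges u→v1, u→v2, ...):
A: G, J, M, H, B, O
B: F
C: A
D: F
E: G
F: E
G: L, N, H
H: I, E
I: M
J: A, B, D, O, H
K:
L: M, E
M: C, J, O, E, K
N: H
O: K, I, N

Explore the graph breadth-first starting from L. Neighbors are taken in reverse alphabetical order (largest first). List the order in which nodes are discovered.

L, M, E, O, K, J, C, G, N, I, H, D, B, A, F

Visit L; enqueue M, E → queue [M, E]
Visit M; enqueue O, K, J, C → queue [E, O, K, J, C]
Visit E; enqueue G → queue [O, K, J, C, G]
Visit O; enqueue N, I → queue [K, J, C, G, N, I]
Visit K → queue [J, C, G, N, I]
Visit J; enqueue H, D, B, A → queue [C, G, N, I, H, D, B, A]
Visit C → queue [G, N, I, H, D, B, A]
Visit G → queue [N, I, H, D, B, A]
Visit N → queue [I, H, D, B, A]
Visit I → queue [H, D, B, A]
Visit H → queue [D, B, A]
Visit D; enqueue F → queue [B, A, F]
Visit B → queue [A, F]
Visit A → queue [F]
Visit F → queue []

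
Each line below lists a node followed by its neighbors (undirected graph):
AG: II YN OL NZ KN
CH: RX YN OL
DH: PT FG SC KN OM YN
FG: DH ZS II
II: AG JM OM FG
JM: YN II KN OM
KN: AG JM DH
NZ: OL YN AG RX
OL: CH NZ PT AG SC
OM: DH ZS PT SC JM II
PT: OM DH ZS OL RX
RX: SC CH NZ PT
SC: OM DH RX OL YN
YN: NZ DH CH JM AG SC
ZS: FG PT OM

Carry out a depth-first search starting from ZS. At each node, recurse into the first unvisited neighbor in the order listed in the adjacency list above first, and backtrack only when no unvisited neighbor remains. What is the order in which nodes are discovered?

ZS, FG, DH, PT, OM, SC, RX, CH, YN, NZ, OL, AG, II, JM, KN

Visit ZS
ZS → FG
FG → DH
DH → PT
PT → OM
OM → SC
SC → RX
RX → CH
CH → YN
YN → NZ
NZ → OL
OL → AG
AG → II
II → JM
JM → KN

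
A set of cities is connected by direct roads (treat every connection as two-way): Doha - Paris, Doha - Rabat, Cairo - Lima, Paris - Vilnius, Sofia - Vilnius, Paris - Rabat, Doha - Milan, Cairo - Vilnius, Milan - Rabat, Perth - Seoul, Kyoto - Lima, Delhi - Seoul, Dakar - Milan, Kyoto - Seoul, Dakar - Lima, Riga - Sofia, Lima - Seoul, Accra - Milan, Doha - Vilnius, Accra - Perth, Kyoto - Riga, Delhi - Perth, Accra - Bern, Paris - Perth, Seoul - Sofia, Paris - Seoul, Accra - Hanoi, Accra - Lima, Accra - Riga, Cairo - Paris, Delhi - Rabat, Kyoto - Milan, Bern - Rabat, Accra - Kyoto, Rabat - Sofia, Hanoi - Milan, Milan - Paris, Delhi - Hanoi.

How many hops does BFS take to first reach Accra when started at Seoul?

2

Level 0: Seoul
Level 1: Delhi, Kyoto, Lima, Paris, Perth, Sofia
Level 2: Accra, Cairo, Dakar, Doha, Hanoi, Milan, Rabat, Riga, Vilnius
Level 3: Bern
Accra first appears at level 2.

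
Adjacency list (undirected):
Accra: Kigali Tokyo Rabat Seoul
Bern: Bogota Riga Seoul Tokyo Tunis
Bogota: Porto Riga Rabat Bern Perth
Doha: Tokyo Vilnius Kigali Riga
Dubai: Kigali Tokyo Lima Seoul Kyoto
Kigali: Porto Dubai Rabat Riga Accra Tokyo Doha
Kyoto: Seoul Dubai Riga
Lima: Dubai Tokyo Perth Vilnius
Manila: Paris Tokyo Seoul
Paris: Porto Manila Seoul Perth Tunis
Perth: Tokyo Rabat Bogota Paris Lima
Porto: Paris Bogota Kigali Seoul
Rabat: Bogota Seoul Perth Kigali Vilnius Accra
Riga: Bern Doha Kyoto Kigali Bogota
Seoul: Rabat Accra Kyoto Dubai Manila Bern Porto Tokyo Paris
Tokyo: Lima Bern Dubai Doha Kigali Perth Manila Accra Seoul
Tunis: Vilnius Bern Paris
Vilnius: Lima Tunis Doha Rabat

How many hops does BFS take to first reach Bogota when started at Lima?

2

Level 0: Lima
Level 1: Dubai, Perth, Tokyo, Vilnius
Level 2: Accra, Bern, Bogota, Doha, Kigali, Kyoto, Manila, Paris, Rabat, Seoul, Tunis
Level 3: Porto, Riga
Bogota first appears at level 2.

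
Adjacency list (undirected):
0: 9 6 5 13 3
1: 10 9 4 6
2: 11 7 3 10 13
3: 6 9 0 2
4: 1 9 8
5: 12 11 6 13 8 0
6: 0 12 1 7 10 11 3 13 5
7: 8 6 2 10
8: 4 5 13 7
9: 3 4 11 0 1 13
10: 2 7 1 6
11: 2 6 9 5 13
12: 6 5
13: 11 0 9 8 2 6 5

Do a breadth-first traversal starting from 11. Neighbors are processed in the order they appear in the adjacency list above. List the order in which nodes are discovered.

11, 2, 6, 9, 5, 13, 7, 3, 10, 0, 12, 1, 4, 8

Visit 11; enqueue 2, 6, 9, 5, 13 → queue [2, 6, 9, 5, 13]
Visit 2; enqueue 7, 3, 10 → queue [6, 9, 5, 13, 7, 3, 10]
Visit 6; enqueue 0, 12, 1 → queue [9, 5, 13, 7, 3, 10, 0, 12, 1]
Visit 9; enqueue 4 → queue [5, 13, 7, 3, 10, 0, 12, 1, 4]
Visit 5; enqueue 8 → queue [13, 7, 3, 10, 0, 12, 1, 4, 8]
Visit 13 → queue [7, 3, 10, 0, 12, 1, 4, 8]
Visit 7 → queue [3, 10, 0, 12, 1, 4, 8]
Visit 3 → queue [10, 0, 12, 1, 4, 8]
Visit 10 → queue [0, 12, 1, 4, 8]
Visit 0 → queue [12, 1, 4, 8]
Visit 12 → queue [1, 4, 8]
Visit 1 → queue [4, 8]
Visit 4 → queue [8]
Visit 8 → queue []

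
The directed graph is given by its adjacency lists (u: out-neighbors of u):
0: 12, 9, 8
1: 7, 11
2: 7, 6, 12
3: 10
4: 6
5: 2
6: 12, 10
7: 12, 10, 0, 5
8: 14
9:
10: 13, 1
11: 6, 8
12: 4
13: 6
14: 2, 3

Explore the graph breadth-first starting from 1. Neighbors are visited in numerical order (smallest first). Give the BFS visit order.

1 7 11 0 5 10 12 6 8 9 2 13 4 14 3

Visit 1; enqueue 7, 11 → queue [7, 11]
Visit 7; enqueue 0, 5, 10, 12 → queue [11, 0, 5, 10, 12]
Visit 11; enqueue 6, 8 → queue [0, 5, 10, 12, 6, 8]
Visit 0; enqueue 9 → queue [5, 10, 12, 6, 8, 9]
Visit 5; enqueue 2 → queue [10, 12, 6, 8, 9, 2]
Visit 10; enqueue 13 → queue [12, 6, 8, 9, 2, 13]
Visit 12; enqueue 4 → queue [6, 8, 9, 2, 13, 4]
Visit 6 → queue [8, 9, 2, 13, 4]
Visit 8; enqueue 14 → queue [9, 2, 13, 4, 14]
Visit 9 → queue [2, 13, 4, 14]
Visit 2 → queue [13, 4, 14]
Visit 13 → queue [4, 14]
Visit 4 → queue [14]
Visit 14; enqueue 3 → queue [3]
Visit 3 → queue []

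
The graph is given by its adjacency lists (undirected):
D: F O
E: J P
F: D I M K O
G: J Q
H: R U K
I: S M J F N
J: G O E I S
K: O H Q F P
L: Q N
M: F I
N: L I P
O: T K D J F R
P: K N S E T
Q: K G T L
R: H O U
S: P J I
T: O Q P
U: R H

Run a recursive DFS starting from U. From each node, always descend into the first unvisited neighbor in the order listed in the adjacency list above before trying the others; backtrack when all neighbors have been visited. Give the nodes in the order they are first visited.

U, R, H, K, O, T, Q, G, J, E, P, N, L, I, S, M, F, D

Visit U
U → R
R → H
H → K
K → O
O → T
T → Q
Q → G
G → J
J → E
E → P
P → N
N → L
N → I
I → S
I → M
M → F
F → D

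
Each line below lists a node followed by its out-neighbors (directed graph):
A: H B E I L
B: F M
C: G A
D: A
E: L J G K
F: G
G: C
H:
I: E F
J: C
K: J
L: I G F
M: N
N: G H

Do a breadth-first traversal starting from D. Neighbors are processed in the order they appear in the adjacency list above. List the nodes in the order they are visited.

Visit D; enqueue A → queue [A]
Visit A; enqueue H, B, E, I, L → queue [H, B, E, I, L]
Visit H → queue [B, E, I, L]
Visit B; enqueue F, M → queue [E, I, L, F, M]
Visit E; enqueue J, G, K → queue [I, L, F, M, J, G, K]
Visit I → queue [L, F, M, J, G, K]
Visit L → queue [F, M, J, G, K]
Visit F → queue [M, J, G, K]
Visit M; enqueue N → queue [J, G, K, N]
Visit J; enqueue C → queue [G, K, N, C]
Visit G → queue [K, N, C]
Visit K → queue [N, C]
Visit N → queue [C]
Visit C → queue []

D -> A -> H -> B -> E -> I -> L -> F -> M -> J -> G -> K -> N -> C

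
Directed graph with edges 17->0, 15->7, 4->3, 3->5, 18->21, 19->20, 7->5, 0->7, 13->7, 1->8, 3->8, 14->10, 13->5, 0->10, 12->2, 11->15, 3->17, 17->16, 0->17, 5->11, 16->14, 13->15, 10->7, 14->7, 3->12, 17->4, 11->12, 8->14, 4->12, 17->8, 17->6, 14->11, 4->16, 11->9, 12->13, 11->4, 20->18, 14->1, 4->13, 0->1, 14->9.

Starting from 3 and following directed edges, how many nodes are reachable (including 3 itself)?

18

BFS from 3 visits: 3, 17, 12, 8, 5, 16, 6, 4, 0, 13, 2, 14, 11, 10, 7, 1, 15, 9
Reachable nodes: 18 of 22 total.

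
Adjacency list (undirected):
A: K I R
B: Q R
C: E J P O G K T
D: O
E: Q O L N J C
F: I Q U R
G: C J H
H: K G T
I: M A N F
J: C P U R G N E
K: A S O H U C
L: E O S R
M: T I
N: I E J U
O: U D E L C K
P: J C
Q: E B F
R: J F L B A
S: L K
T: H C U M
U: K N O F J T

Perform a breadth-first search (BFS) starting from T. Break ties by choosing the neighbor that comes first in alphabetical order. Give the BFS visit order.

Visit T; enqueue C, H, M, U → queue [C, H, M, U]
Visit C; enqueue E, G, J, K, O, P → queue [H, M, U, E, G, J, K, O, P]
Visit H → queue [M, U, E, G, J, K, O, P]
Visit M; enqueue I → queue [U, E, G, J, K, O, P, I]
Visit U; enqueue F, N → queue [E, G, J, K, O, P, I, F, N]
Visit E; enqueue L, Q → queue [G, J, K, O, P, I, F, N, L, Q]
Visit G → queue [J, K, O, P, I, F, N, L, Q]
Visit J; enqueue R → queue [K, O, P, I, F, N, L, Q, R]
Visit K; enqueue A, S → queue [O, P, I, F, N, L, Q, R, A, S]
Visit O; enqueue D → queue [P, I, F, N, L, Q, R, A, S, D]
Visit P → queue [I, F, N, L, Q, R, A, S, D]
Visit I → queue [F, N, L, Q, R, A, S, D]
Visit F → queue [N, L, Q, R, A, S, D]
Visit N → queue [L, Q, R, A, S, D]
Visit L → queue [Q, R, A, S, D]
Visit Q; enqueue B → queue [R, A, S, D, B]
Visit R → queue [A, S, D, B]
Visit A → queue [S, D, B]
Visit S → queue [D, B]
Visit D → queue [B]
Visit B → queue []

T C H M U E G J K O P I F N L Q R A S D B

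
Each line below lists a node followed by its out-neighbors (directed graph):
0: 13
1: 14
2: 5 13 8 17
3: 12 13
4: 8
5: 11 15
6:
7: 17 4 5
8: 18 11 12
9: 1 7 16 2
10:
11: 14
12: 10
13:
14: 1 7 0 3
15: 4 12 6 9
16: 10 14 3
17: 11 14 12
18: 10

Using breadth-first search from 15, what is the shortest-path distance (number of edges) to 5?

3

Level 0: 15
Level 1: 4, 6, 9, 12
Level 2: 1, 2, 7, 8, 10, 16
Level 3: 3, 5, 11, 13, 14, 17, 18
Level 4: 0
5 first appears at level 3.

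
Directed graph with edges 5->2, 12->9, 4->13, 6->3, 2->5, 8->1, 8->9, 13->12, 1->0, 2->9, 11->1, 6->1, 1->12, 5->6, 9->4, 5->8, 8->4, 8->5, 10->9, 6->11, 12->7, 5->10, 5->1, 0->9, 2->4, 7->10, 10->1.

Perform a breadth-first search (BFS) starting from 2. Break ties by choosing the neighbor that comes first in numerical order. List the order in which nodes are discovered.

2 → 4 → 5 → 9 → 13 → 1 → 6 → 8 → 10 → 12 → 0 → 3 → 11 → 7

Visit 2; enqueue 4, 5, 9 → queue [4, 5, 9]
Visit 4; enqueue 13 → queue [5, 9, 13]
Visit 5; enqueue 1, 6, 8, 10 → queue [9, 13, 1, 6, 8, 10]
Visit 9 → queue [13, 1, 6, 8, 10]
Visit 13; enqueue 12 → queue [1, 6, 8, 10, 12]
Visit 1; enqueue 0 → queue [6, 8, 10, 12, 0]
Visit 6; enqueue 3, 11 → queue [8, 10, 12, 0, 3, 11]
Visit 8 → queue [10, 12, 0, 3, 11]
Visit 10 → queue [12, 0, 3, 11]
Visit 12; enqueue 7 → queue [0, 3, 11, 7]
Visit 0 → queue [3, 11, 7]
Visit 3 → queue [11, 7]
Visit 11 → queue [7]
Visit 7 → queue []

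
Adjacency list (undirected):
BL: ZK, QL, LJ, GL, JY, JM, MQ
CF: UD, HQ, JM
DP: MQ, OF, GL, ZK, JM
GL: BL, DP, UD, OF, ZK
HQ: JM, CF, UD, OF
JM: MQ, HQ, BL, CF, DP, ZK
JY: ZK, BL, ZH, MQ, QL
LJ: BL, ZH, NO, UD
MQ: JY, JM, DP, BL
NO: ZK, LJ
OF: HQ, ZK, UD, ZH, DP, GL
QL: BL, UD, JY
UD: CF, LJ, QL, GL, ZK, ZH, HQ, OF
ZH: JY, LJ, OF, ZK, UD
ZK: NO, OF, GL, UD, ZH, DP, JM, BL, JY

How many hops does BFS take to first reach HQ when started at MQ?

Level 0: MQ
Level 1: BL, DP, JM, JY
Level 2: CF, GL, HQ, LJ, OF, QL, ZH, ZK
Level 3: NO, UD
HQ first appears at level 2.

2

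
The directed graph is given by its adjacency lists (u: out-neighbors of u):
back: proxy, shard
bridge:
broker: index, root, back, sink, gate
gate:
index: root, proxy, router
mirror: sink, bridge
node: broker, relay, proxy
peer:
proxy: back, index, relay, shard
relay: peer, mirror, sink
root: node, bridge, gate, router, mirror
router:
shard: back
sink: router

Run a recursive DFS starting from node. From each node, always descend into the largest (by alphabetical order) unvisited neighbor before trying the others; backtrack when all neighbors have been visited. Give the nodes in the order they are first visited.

Visit node
node → relay
relay → sink
sink → router
relay → peer
relay → mirror
mirror → bridge
node → proxy
proxy → shard
shard → back
proxy → index
index → root
root → gate
node → broker

node -> relay -> sink -> router -> peer -> mirror -> bridge -> proxy -> shard -> back -> index -> root -> gate -> broker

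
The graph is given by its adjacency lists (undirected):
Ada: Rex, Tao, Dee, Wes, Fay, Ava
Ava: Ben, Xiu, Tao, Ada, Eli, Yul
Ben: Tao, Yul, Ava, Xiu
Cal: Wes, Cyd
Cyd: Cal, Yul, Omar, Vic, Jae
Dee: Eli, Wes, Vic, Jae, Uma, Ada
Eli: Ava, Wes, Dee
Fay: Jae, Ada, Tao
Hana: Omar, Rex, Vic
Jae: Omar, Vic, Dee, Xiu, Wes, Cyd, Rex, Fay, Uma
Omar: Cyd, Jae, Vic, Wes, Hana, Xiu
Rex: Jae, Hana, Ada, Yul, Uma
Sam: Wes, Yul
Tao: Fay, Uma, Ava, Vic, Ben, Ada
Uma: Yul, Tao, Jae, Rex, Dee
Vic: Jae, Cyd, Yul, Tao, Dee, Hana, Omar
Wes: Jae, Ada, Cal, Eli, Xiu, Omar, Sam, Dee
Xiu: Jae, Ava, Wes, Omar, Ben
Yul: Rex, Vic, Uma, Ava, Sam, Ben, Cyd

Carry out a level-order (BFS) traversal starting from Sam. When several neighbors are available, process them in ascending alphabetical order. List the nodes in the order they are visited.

Sam, Wes, Yul, Ada, Cal, Dee, Eli, Jae, Omar, Xiu, Ava, Ben, Cyd, Rex, Uma, Vic, Fay, Tao, Hana

Visit Sam; enqueue Wes, Yul → queue [Wes, Yul]
Visit Wes; enqueue Ada, Cal, Dee, Eli, Jae, Omar, Xiu → queue [Yul, Ada, Cal, Dee, Eli, Jae, Omar, Xiu]
Visit Yul; enqueue Ava, Ben, Cyd, Rex, Uma, Vic → queue [Ada, Cal, Dee, Eli, Jae, Omar, Xiu, Ava, Ben, Cyd, Rex, Uma, Vic]
Visit Ada; enqueue Fay, Tao → queue [Cal, Dee, Eli, Jae, Omar, Xiu, Ava, Ben, Cyd, Rex, Uma, Vic, Fay, Tao]
Visit Cal → queue [Dee, Eli, Jae, Omar, Xiu, Ava, Ben, Cyd, Rex, Uma, Vic, Fay, Tao]
Visit Dee → queue [Eli, Jae, Omar, Xiu, Ava, Ben, Cyd, Rex, Uma, Vic, Fay, Tao]
Visit Eli → queue [Jae, Omar, Xiu, Ava, Ben, Cyd, Rex, Uma, Vic, Fay, Tao]
Visit Jae → queue [Omar, Xiu, Ava, Ben, Cyd, Rex, Uma, Vic, Fay, Tao]
Visit Omar; enqueue Hana → queue [Xiu, Ava, Ben, Cyd, Rex, Uma, Vic, Fay, Tao, Hana]
Visit Xiu → queue [Ava, Ben, Cyd, Rex, Uma, Vic, Fay, Tao, Hana]
Visit Ava → queue [Ben, Cyd, Rex, Uma, Vic, Fay, Tao, Hana]
Visit Ben → queue [Cyd, Rex, Uma, Vic, Fay, Tao, Hana]
Visit Cyd → queue [Rex, Uma, Vic, Fay, Tao, Hana]
Visit Rex → queue [Uma, Vic, Fay, Tao, Hana]
Visit Uma → queue [Vic, Fay, Tao, Hana]
Visit Vic → queue [Fay, Tao, Hana]
Visit Fay → queue [Tao, Hana]
Visit Tao → queue [Hana]
Visit Hana → queue []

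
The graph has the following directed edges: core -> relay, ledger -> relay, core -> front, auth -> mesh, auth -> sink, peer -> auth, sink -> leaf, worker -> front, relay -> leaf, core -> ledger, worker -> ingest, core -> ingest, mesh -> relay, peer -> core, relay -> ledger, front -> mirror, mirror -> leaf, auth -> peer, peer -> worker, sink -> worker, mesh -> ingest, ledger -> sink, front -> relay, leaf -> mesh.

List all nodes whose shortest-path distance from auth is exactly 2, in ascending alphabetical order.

Level 0: auth
Level 1: mesh, peer, sink
Level 2: core, ingest, leaf, relay, worker
Level 3: front, ledger
Level 4: mirror

core, ingest, leaf, relay, worker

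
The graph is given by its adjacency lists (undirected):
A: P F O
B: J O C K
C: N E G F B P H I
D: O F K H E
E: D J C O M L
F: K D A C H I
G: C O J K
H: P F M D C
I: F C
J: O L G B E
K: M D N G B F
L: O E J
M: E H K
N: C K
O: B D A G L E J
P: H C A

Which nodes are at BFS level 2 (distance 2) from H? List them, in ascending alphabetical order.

A, B, E, G, I, K, N, O

Level 0: H
Level 1: C, D, F, M, P
Level 2: A, B, E, G, I, K, N, O
Level 3: J, L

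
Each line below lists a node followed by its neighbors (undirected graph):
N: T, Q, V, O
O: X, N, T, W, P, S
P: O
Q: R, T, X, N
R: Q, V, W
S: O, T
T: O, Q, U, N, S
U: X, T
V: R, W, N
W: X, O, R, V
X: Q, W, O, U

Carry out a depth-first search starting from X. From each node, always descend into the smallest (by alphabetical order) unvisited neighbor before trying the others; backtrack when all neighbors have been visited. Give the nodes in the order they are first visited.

Visit X
X → O
O → N
N → Q
Q → R
R → V
V → W
Q → T
T → S
T → U
O → P

X O N Q R V W T S U P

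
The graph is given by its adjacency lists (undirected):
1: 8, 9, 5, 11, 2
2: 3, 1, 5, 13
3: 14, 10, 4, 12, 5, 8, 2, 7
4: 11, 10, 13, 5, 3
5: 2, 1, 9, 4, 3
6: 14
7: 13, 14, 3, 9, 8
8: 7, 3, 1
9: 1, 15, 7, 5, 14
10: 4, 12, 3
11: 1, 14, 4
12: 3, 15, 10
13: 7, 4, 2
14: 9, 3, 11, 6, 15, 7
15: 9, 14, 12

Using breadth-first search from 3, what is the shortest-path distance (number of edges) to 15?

Level 0: 3
Level 1: 2, 4, 5, 7, 8, 10, 12, 14
Level 2: 1, 6, 9, 11, 13, 15
15 first appears at level 2.

2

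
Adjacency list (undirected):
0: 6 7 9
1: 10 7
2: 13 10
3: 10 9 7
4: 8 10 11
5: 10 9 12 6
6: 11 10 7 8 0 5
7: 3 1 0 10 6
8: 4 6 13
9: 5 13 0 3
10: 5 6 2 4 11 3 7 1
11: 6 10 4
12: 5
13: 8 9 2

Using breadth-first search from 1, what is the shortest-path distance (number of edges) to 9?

3

Level 0: 1
Level 1: 7, 10
Level 2: 0, 2, 3, 4, 5, 6, 11
Level 3: 8, 9, 12, 13
9 first appears at level 3.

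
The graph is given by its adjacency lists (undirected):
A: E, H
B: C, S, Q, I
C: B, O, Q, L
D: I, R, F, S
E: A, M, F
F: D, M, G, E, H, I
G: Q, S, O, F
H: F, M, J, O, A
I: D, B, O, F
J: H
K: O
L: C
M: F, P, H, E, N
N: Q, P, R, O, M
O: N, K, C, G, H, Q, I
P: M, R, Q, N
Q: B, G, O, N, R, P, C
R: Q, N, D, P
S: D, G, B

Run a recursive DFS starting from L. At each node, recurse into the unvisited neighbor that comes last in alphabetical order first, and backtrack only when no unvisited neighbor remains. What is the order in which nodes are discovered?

L, C, Q, R, P, N, O, K, I, F, M, H, J, A, E, G, S, D, B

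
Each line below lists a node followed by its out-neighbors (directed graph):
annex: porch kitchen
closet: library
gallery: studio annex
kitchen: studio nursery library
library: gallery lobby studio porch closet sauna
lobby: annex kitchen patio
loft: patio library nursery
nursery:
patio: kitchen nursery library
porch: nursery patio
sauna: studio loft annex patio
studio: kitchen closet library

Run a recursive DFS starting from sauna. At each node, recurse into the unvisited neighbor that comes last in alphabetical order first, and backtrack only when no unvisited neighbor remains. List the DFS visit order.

sauna -> studio -> library -> porch -> patio -> nursery -> kitchen -> lobby -> annex -> gallery -> closet -> loft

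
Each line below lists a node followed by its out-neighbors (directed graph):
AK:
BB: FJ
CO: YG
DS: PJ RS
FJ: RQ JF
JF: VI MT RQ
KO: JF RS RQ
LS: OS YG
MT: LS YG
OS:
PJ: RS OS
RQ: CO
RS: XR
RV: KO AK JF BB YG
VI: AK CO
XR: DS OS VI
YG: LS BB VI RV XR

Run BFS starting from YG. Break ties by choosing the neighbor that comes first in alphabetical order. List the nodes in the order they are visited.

YG -> BB -> LS -> RV -> VI -> XR -> FJ -> OS -> AK -> JF -> KO -> CO -> DS -> RQ -> MT -> RS -> PJ

Visit YG; enqueue BB, LS, RV, VI, XR → queue [BB, LS, RV, VI, XR]
Visit BB; enqueue FJ → queue [LS, RV, VI, XR, FJ]
Visit LS; enqueue OS → queue [RV, VI, XR, FJ, OS]
Visit RV; enqueue AK, JF, KO → queue [VI, XR, FJ, OS, AK, JF, KO]
Visit VI; enqueue CO → queue [XR, FJ, OS, AK, JF, KO, CO]
Visit XR; enqueue DS → queue [FJ, OS, AK, JF, KO, CO, DS]
Visit FJ; enqueue RQ → queue [OS, AK, JF, KO, CO, DS, RQ]
Visit OS → queue [AK, JF, KO, CO, DS, RQ]
Visit AK → queue [JF, KO, CO, DS, RQ]
Visit JF; enqueue MT → queue [KO, CO, DS, RQ, MT]
Visit KO; enqueue RS → queue [CO, DS, RQ, MT, RS]
Visit CO → queue [DS, RQ, MT, RS]
Visit DS; enqueue PJ → queue [RQ, MT, RS, PJ]
Visit RQ → queue [MT, RS, PJ]
Visit MT → queue [RS, PJ]
Visit RS → queue [PJ]
Visit PJ → queue []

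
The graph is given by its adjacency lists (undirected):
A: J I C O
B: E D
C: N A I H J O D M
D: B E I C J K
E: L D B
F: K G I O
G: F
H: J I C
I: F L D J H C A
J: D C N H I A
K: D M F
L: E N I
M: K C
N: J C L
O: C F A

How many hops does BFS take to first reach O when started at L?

3

Level 0: L
Level 1: E, I, N
Level 2: A, B, C, D, F, H, J
Level 3: G, K, M, O
O first appears at level 3.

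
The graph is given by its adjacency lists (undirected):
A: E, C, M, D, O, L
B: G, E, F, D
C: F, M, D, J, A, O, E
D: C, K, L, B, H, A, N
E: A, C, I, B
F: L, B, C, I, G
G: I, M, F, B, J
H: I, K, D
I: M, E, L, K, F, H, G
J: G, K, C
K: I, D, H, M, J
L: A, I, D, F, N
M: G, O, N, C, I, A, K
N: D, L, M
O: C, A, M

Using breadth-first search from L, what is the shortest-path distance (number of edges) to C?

2

Level 0: L
Level 1: A, D, F, I, N
Level 2: B, C, E, G, H, K, M, O
Level 3: J
C first appears at level 2.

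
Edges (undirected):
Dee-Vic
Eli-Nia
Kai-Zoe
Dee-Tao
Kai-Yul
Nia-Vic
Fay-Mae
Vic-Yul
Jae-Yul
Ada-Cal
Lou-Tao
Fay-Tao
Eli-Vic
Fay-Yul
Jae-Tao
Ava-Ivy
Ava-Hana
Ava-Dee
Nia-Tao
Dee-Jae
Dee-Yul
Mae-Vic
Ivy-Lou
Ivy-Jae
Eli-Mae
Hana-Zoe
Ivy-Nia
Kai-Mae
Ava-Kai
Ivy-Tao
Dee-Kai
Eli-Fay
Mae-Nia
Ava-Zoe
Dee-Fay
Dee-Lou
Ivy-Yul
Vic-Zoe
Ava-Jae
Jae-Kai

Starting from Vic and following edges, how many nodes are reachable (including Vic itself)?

BFS from Vic visits: Vic, Dee, Eli, Mae, Nia, Yul, Zoe, Ava, Fay, Jae, Kai, Lou, Tao, Ivy, Hana
Reachable nodes: 15 of 17 total.

15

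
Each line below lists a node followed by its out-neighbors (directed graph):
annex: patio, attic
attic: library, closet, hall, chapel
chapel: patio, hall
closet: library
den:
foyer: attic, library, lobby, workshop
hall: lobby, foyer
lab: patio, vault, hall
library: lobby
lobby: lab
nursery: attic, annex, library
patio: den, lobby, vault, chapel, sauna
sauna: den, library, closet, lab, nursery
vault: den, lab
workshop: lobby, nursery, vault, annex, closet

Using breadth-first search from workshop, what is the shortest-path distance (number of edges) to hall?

3

Level 0: workshop
Level 1: annex, closet, lobby, nursery, vault
Level 2: attic, den, lab, library, patio
Level 3: chapel, hall, sauna
Level 4: foyer
hall first appears at level 3.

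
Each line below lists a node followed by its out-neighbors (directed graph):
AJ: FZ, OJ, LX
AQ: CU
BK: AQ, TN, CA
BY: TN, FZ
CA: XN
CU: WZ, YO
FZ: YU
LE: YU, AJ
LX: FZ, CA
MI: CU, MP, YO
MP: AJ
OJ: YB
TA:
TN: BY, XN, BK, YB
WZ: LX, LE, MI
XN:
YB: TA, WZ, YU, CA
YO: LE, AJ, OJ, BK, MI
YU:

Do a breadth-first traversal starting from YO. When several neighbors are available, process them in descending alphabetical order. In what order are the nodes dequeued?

YO -> OJ -> MI -> LE -> BK -> AJ -> YB -> MP -> CU -> YU -> TN -> CA -> AQ -> LX -> FZ -> WZ -> TA -> XN -> BY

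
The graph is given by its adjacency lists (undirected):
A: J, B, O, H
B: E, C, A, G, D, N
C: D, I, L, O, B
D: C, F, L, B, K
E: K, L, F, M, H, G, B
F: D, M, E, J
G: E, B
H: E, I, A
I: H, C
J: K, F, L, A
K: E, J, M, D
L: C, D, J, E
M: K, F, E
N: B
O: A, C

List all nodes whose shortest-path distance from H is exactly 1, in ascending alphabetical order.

A, E, I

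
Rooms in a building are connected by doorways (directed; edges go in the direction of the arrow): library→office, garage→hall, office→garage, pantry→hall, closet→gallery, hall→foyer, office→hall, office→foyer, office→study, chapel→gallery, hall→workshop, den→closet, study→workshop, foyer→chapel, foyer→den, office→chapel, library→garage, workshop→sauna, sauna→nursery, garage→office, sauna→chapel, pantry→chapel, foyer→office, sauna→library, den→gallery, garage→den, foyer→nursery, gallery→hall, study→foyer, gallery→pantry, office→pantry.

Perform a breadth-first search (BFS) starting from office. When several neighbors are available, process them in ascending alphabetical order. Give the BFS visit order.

Visit office; enqueue chapel, foyer, garage, hall, pantry, study → queue [chapel, foyer, garage, hall, pantry, study]
Visit chapel; enqueue gallery → queue [foyer, garage, hall, pantry, study, gallery]
Visit foyer; enqueue den, nursery → queue [garage, hall, pantry, study, gallery, den, nursery]
Visit garage → queue [hall, pantry, study, gallery, den, nursery]
Visit hall; enqueue workshop → queue [pantry, study, gallery, den, nursery, workshop]
Visit pantry → queue [study, gallery, den, nursery, workshop]
Visit study → queue [gallery, den, nursery, workshop]
Visit gallery → queue [den, nursery, workshop]
Visit den; enqueue closet → queue [nursery, workshop, closet]
Visit nursery → queue [workshop, closet]
Visit workshop; enqueue sauna → queue [closet, sauna]
Visit closet → queue [sauna]
Visit sauna; enqueue library → queue [library]
Visit library → queue []

office, chapel, foyer, garage, hall, pantry, study, gallery, den, nursery, workshop, closet, sauna, library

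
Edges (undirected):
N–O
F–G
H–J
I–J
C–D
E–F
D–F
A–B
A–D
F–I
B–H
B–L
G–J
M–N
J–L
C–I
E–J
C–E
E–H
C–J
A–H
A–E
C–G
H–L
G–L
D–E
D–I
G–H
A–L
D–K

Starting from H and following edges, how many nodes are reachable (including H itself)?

BFS from H visits: H, A, B, E, G, J, L, D, C, F, I, K
Reachable nodes: 12 of 15 total.

12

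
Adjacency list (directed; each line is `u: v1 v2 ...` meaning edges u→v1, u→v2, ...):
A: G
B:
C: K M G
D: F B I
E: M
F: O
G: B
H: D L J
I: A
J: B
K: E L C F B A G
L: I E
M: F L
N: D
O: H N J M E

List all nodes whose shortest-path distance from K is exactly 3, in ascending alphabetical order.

Level 0: K
Level 1: A, B, C, E, F, G, L
Level 2: I, M, O
Level 3: H, J, N
Level 4: D

H, J, N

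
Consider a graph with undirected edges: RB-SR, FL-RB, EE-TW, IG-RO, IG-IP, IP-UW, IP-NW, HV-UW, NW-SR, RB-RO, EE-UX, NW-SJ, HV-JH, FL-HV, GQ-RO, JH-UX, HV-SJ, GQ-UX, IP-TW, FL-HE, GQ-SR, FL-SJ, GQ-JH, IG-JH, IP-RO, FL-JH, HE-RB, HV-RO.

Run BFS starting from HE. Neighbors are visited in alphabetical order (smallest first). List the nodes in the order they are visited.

Visit HE; enqueue FL, RB → queue [FL, RB]
Visit FL; enqueue HV, JH, SJ → queue [RB, HV, JH, SJ]
Visit RB; enqueue RO, SR → queue [HV, JH, SJ, RO, SR]
Visit HV; enqueue UW → queue [JH, SJ, RO, SR, UW]
Visit JH; enqueue GQ, IG, UX → queue [SJ, RO, SR, UW, GQ, IG, UX]
Visit SJ; enqueue NW → queue [RO, SR, UW, GQ, IG, UX, NW]
Visit RO; enqueue IP → queue [SR, UW, GQ, IG, UX, NW, IP]
Visit SR → queue [UW, GQ, IG, UX, NW, IP]
Visit UW → queue [GQ, IG, UX, NW, IP]
Visit GQ → queue [IG, UX, NW, IP]
Visit IG → queue [UX, NW, IP]
Visit UX; enqueue EE → queue [NW, IP, EE]
Visit NW → queue [IP, EE]
Visit IP; enqueue TW → queue [EE, TW]
Visit EE → queue [TW]
Visit TW → queue []

HE -> FL -> RB -> HV -> JH -> SJ -> RO -> SR -> UW -> GQ -> IG -> UX -> NW -> IP -> EE -> TW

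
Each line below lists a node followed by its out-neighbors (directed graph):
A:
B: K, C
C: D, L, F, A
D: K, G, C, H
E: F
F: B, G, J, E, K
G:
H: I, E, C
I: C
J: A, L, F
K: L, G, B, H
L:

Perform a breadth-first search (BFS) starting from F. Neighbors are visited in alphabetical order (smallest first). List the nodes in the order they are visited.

F B E G J K C A L H D I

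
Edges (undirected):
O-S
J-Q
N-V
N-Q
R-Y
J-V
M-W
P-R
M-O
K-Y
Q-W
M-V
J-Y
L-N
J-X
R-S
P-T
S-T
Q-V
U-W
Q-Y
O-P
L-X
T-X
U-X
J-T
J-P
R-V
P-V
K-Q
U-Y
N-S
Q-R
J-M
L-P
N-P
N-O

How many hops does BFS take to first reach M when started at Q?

Level 0: Q
Level 1: J, K, N, R, V, W, Y
Level 2: L, M, O, P, S, T, U, X
M first appears at level 2.

2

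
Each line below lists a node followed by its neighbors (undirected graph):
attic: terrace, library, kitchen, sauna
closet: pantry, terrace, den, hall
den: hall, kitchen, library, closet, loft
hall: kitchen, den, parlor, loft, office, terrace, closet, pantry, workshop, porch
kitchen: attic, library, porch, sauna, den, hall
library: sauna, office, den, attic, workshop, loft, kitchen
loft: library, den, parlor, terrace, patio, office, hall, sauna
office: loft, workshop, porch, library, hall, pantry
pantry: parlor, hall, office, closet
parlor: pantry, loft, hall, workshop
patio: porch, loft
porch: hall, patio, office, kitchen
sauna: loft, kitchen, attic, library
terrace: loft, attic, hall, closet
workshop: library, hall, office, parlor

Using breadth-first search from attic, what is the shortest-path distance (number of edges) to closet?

Level 0: attic
Level 1: kitchen, library, sauna, terrace
Level 2: closet, den, hall, loft, office, porch, workshop
Level 3: pantry, parlor, patio
closet first appears at level 2.

2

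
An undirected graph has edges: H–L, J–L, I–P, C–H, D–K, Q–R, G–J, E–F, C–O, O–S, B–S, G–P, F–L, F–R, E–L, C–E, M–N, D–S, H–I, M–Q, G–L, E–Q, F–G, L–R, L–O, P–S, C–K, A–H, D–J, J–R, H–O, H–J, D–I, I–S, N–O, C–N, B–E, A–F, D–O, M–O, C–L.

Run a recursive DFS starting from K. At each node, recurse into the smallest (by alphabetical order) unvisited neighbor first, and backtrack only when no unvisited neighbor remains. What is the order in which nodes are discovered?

Visit K
K → C
C → E
E → B
B → S
S → D
D → I
I → H
H → A
A → F
F → G
G → J
J → L
L → O
O → M
M → N
M → Q
Q → R
G → P

K → C → E → B → S → D → I → H → A → F → G → J → L → O → M → N → Q → R → P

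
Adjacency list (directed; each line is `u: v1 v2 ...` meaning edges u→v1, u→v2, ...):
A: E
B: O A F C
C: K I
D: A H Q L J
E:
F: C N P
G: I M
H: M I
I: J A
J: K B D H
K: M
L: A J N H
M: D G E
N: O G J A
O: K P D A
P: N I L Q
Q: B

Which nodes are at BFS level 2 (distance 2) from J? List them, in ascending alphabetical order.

A, C, F, I, L, M, O, Q

Level 0: J
Level 1: B, D, H, K
Level 2: A, C, F, I, L, M, O, Q
Level 3: E, G, N, P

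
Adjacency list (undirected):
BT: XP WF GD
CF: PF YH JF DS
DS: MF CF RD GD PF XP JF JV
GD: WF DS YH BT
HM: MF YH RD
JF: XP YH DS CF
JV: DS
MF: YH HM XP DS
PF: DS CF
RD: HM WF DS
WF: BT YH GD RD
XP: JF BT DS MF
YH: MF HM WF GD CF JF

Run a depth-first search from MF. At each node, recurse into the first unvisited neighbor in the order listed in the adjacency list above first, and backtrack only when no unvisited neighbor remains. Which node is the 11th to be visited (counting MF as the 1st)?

PF

Visit MF
MF → YH
YH → HM
HM → RD
RD → WF
WF → BT
BT → XP
XP → JF
JF → DS
DS → CF
CF → PF
DS → GD
DS → JV

Visit order: MF, YH, HM, RD, WF, BT, XP, JF, DS, CF, PF, GD, JV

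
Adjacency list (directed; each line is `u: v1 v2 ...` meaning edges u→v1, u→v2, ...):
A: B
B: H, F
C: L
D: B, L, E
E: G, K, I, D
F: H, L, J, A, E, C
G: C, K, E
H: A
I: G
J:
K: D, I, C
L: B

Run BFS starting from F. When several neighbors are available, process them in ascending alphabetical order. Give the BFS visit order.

Visit F; enqueue A, C, E, H, J, L → queue [A, C, E, H, J, L]
Visit A; enqueue B → queue [C, E, H, J, L, B]
Visit C → queue [E, H, J, L, B]
Visit E; enqueue D, G, I, K → queue [H, J, L, B, D, G, I, K]
Visit H → queue [J, L, B, D, G, I, K]
Visit J → queue [L, B, D, G, I, K]
Visit L → queue [B, D, G, I, K]
Visit B → queue [D, G, I, K]
Visit D → queue [G, I, K]
Visit G → queue [I, K]
Visit I → queue [K]
Visit K → queue []

F -> A -> C -> E -> H -> J -> L -> B -> D -> G -> I -> K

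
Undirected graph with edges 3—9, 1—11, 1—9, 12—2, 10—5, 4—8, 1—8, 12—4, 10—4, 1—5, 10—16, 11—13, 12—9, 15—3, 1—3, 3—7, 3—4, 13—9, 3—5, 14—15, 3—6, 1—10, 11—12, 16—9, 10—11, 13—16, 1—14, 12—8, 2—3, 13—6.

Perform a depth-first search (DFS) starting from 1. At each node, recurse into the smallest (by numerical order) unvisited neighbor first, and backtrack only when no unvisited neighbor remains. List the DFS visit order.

1 3 2 12 4 8 10 5 11 13 6 9 16 7 15 14

Visit 1
1 → 3
3 → 2
2 → 12
12 → 4
4 → 8
4 → 10
10 → 5
10 → 11
11 → 13
13 → 6
13 → 9
9 → 16
3 → 7
3 → 15
15 → 14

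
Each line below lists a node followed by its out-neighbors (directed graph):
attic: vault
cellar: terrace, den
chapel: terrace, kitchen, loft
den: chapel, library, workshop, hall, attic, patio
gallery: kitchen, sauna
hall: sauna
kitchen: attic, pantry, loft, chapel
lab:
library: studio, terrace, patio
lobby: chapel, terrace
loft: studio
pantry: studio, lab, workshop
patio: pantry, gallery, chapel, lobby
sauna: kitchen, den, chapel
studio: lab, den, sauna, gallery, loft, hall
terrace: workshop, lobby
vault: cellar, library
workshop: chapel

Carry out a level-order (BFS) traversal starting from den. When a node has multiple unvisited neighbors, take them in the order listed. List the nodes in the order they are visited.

den -> chapel -> library -> workshop -> hall -> attic -> patio -> terrace -> kitchen -> loft -> studio -> sauna -> vault -> pantry -> gallery -> lobby -> lab -> cellar

Visit den; enqueue chapel, library, workshop, hall, attic, patio → queue [chapel, library, workshop, hall, attic, patio]
Visit chapel; enqueue terrace, kitchen, loft → queue [library, workshop, hall, attic, patio, terrace, kitchen, loft]
Visit library; enqueue studio → queue [workshop, hall, attic, patio, terrace, kitchen, loft, studio]
Visit workshop → queue [hall, attic, patio, terrace, kitchen, loft, studio]
Visit hall; enqueue sauna → queue [attic, patio, terrace, kitchen, loft, studio, sauna]
Visit attic; enqueue vault → queue [patio, terrace, kitchen, loft, studio, sauna, vault]
Visit patio; enqueue pantry, gallery, lobby → queue [terrace, kitchen, loft, studio, sauna, vault, pantry, gallery, lobby]
Visit terrace → queue [kitchen, loft, studio, sauna, vault, pantry, gallery, lobby]
Visit kitchen → queue [loft, studio, sauna, vault, pantry, gallery, lobby]
Visit loft → queue [studio, sauna, vault, pantry, gallery, lobby]
Visit studio; enqueue lab → queue [sauna, vault, pantry, gallery, lobby, lab]
Visit sauna → queue [vault, pantry, gallery, lobby, lab]
Visit vault; enqueue cellar → queue [pantry, gallery, lobby, lab, cellar]
Visit pantry → queue [gallery, lobby, lab, cellar]
Visit gallery → queue [lobby, lab, cellar]
Visit lobby → queue [lab, cellar]
Visit lab → queue [cellar]
Visit cellar → queue []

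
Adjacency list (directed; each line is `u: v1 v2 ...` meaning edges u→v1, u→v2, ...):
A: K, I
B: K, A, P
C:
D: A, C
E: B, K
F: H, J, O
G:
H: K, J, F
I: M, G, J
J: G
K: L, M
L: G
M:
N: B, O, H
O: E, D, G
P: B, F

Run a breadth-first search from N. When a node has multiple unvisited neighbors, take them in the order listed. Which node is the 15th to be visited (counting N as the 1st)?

Visit N; enqueue B, O, H → queue [B, O, H]
Visit B; enqueue K, A, P → queue [O, H, K, A, P]
Visit O; enqueue E, D, G → queue [H, K, A, P, E, D, G]
Visit H; enqueue J, F → queue [K, A, P, E, D, G, J, F]
Visit K; enqueue L, M → queue [A, P, E, D, G, J, F, L, M]
Visit A; enqueue I → queue [P, E, D, G, J, F, L, M, I]
Visit P → queue [E, D, G, J, F, L, M, I]
Visit E → queue [D, G, J, F, L, M, I]
Visit D; enqueue C → queue [G, J, F, L, M, I, C]
Visit G → queue [J, F, L, M, I, C]
Visit J → queue [F, L, M, I, C]
Visit F → queue [L, M, I, C]
Visit L → queue [M, I, C]
Visit M → queue [I, C]
Visit I → queue [C]
Visit C → queue []

Visit order: N, B, O, H, K, A, P, E, D, G, J, F, L, M, I, C

I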